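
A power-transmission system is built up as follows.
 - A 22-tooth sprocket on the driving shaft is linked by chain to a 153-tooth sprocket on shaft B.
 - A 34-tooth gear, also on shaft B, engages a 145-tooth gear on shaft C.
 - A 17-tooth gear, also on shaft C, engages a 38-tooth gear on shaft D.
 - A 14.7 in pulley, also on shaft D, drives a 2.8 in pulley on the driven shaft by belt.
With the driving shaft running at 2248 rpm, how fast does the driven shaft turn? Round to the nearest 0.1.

178.0 rpm

the driving shaft → shaft B (chain, 153/22): 2248 ÷ 6.9545 = 323.24 rpm
shaft B → shaft C (gear mesh, 145/34): 323.24 ÷ 4.2647 = 75.795 rpm
shaft C → shaft D (gear mesh, 38/17): 75.795 ÷ 2.2353 = 33.908 rpm
shaft D → the driven shaft (belt, 2.8/14.7): 33.908 ÷ 0.19048 = 178.02 rpm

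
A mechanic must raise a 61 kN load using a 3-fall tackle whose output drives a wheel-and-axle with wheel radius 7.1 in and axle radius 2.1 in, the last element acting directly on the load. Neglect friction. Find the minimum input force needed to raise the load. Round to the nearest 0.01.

Block-and-tackle MA = number of supporting rope parts = 3.
Wheel-and-axle MA = R/r = 7.1/2.1 = 3.381.
Combined ideal MA = 3 × 3.381 = 10.143.
Effort = load / MA = 61 / 10.143 = 6.0141 kN.

6.01 kN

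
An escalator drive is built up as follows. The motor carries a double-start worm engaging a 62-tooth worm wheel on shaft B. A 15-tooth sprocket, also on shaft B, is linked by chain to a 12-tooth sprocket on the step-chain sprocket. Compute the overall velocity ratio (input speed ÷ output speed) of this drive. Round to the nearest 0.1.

24.8

Each stage contributes driven/driver: worm 62/2 = 31, chain 12/15 = 0.8.
Overall: 31 × 0.8 = 24.8.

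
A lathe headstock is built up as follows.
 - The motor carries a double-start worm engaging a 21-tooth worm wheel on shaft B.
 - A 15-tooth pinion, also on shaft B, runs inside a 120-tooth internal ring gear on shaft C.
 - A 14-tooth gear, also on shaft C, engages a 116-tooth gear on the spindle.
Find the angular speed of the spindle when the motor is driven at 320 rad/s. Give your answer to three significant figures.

0.460 rad/s

Worm: ratio = 21/2 = 10.5, so shaft B turns at 320 / 10.5 = 30.476 rad/s.
Internal gear: ratio = 120/15 = 8, so shaft C turns at 30.476 / 8 = 3.8095 rad/s.
Gear mesh: ratio = 116/14 = 8.2857, so the spindle turns at 3.8095 / 8.2857 = 0.45977 rad/s.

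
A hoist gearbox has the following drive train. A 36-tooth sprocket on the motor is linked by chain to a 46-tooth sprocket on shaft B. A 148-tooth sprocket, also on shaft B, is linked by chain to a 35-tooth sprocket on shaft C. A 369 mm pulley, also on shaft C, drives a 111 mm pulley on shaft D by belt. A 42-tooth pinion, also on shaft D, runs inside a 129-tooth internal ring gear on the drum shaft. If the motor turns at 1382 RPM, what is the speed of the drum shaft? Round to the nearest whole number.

4950 RPM

Chain: ratio = 46/36 = 1.2778, so shaft B turns at 1382 / 1.2778 = 1081.6 RPM.
Chain: ratio = 35/148 = 0.23649, so shaft C turns at 1081.6 / 0.23649 = 4573.5 RPM.
Belt: ratio = 111/369 = 0.30081, so shaft D turns at 4573.5 / 0.30081 = 15204 RPM.
Internal gear: ratio = 129/42 = 3.0714, so the drum shaft turns at 15204 / 3.0714 = 4950 RPM.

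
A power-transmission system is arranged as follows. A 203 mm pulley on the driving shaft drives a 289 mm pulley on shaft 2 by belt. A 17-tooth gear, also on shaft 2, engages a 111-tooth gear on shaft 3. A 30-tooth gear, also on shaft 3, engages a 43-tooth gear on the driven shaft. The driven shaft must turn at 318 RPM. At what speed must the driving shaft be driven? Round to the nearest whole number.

4237 RPM

Overall ratio R = 1.4236 × 6.5294 × 1.4333 = 13.324.
Required input speed = output speed × R = 318 × 13.324 = 4236.9 RPM.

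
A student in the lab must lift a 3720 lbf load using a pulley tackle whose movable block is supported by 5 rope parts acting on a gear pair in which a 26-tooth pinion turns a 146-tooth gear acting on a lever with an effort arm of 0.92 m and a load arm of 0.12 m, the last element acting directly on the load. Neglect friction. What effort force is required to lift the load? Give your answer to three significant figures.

17.3 lbf

Block-and-tackle MA = number of supporting rope parts = 5.
Gear pair MA = 146/26 = 5.6154.
Lever MA = effort arm / load arm = 0.92/0.12 = 7.6667.
Combined ideal MA = 5 × 5.6154 × 7.6667 = 215.26.
Effort = load / MA = 3720 / 215.26 = 17.282 lbf.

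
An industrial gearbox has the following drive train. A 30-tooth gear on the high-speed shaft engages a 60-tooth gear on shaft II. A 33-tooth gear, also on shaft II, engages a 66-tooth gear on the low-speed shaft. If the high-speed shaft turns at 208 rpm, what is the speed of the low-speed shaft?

gear mesh 60/30 = 2 → 208/2 = 104 rpm
gear mesh 66/33 = 2 → 104/2 = 52 rpm

52 rpm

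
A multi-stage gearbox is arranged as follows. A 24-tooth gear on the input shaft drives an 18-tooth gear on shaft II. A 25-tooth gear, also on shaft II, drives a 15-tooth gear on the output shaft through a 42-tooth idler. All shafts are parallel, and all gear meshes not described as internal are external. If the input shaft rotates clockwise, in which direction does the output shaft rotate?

counterclockwise

the input shaft → shaft II: external mesh, 1 reversal → CCW.
shaft II → the output shaft: driver → idler → driven is 2 external meshes, 2 reversals → CCW.
3 reversals in total — an odd number — so the output shaft turns opposite to the input shaft.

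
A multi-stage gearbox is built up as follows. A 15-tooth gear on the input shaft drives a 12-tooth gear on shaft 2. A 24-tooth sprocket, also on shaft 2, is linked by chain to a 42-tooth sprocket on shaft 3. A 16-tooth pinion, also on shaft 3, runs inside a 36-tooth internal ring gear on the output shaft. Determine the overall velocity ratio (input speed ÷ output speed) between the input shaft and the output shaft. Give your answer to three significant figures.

Each stage contributes driven/driver: gear mesh 12/15 = 0.8, chain 42/24 = 1.75, internal gear 36/16 = 2.25.
Overall: 0.8 × 1.75 × 2.25 = 3.15.

3.15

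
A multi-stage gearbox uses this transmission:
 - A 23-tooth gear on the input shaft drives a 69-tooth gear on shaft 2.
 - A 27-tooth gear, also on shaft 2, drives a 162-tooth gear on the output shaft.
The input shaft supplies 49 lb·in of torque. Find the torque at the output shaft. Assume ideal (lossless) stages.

882 lb·in

Gear mesh: ratio = 69/23 = 3; torque at shaft 2 = 49 × 3 = 147 lb·in.
Gear mesh: ratio = 162/27 = 6; torque at the output shaft = 147 × 6 = 882 lb·in.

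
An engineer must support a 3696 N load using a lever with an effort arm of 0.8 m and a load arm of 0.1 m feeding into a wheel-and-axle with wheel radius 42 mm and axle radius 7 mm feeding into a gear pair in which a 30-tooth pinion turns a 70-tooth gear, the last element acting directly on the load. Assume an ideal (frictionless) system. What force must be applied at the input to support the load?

Lever MA = effort arm / load arm = 0.8/0.1 = 8.
Wheel-and-axle MA = R/r = 42/7 = 6.
Gear pair MA = 70/30 = 2.3333.
Combined ideal MA = 8 × 6 × 2.3333 = 112.
Effort = load / MA = 3696 / 112 = 33 N.

33 N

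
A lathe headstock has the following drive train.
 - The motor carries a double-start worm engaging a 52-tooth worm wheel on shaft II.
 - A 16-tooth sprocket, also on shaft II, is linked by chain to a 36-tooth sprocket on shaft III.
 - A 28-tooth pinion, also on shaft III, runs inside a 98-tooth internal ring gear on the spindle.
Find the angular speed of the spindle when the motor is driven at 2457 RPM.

12 RPM

worm 52/2 = 26 → 2457/26 = 94.5 RPM
chain 36/16 = 2.25 → 94.5/2.25 = 42 RPM
internal gear 98/28 = 3.5 → 42/3.5 = 12 RPM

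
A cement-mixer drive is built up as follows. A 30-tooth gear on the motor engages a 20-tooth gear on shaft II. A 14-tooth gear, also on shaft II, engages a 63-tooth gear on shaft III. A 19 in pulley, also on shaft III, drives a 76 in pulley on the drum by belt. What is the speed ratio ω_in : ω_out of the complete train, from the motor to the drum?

Each stage contributes driven/driver: gear mesh 20/30 = 0.66667, gear mesh 63/14 = 4.5, belt 76/19 = 4.
Overall: 0.66667 × 4.5 × 4 = 12.

12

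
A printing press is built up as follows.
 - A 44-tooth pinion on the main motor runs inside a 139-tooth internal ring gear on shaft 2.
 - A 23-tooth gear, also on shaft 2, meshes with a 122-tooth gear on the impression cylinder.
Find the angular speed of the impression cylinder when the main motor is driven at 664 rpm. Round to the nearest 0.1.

39.6 rpm

the main motor → shaft 2 (internal gear, 139/44): 664 ÷ 3.1591 = 210.19 rpm
shaft 2 → the impression cylinder (gear mesh, 122/23): 210.19 ÷ 5.3043 = 39.625 rpm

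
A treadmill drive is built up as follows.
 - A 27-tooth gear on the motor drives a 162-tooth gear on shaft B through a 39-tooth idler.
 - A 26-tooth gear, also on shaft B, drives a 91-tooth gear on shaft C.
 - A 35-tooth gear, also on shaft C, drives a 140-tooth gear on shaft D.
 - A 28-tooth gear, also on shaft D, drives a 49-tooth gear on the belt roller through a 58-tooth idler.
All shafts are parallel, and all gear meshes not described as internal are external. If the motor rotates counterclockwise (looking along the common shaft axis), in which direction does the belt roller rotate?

the motor → shaft B: driver → idler → driven is 2 external meshes, 2 reversals → CCW.
shaft B → shaft C: external mesh, 1 reversal → CW.
shaft C → shaft D: external mesh, 1 reversal → CCW.
shaft D → the belt roller: driver → idler → driven is 2 external meshes, 2 reversals → CCW.
6 reversals in total — an even number — so the belt roller turns the same way as the motor.

counterclockwise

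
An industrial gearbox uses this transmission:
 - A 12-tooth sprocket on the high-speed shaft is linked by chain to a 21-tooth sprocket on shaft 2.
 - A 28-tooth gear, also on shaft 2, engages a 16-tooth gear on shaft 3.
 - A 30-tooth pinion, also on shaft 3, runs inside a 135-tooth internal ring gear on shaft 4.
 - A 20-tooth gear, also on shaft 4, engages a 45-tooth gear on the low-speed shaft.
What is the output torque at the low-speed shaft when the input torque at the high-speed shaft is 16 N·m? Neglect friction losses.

Chain: ratio = 21/12 = 1.75; torque at shaft 2 = 16 × 1.75 = 28 N·m.
Gear mesh: ratio = 16/28 = 0.57143; torque at shaft 3 = 28 × 0.57143 = 16 N·m.
Internal gear: ratio = 135/30 = 4.5; torque at shaft 4 = 16 × 4.5 = 72 N·m.
Gear mesh: ratio = 45/20 = 2.25; torque at the low-speed shaft = 72 × 2.25 = 162 N·m.

162 N·m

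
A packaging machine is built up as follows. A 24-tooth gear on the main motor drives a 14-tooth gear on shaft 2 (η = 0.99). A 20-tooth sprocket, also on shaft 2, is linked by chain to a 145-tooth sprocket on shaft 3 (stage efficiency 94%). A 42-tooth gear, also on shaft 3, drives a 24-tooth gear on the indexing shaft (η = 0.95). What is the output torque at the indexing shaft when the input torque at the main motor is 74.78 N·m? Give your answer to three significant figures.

160 N·m

Gear mesh: ratio = 14/24 = 0.58333; torque at shaft 2 = 74.78 × 0.58333 × 0.99 = 43.185 N·m.
Chain: ratio = 145/20 = 7.25; torque at shaft 3 = 43.185 × 7.25 × 0.94 = 294.31 N·m.
Gear mesh: ratio = 24/42 = 0.57143; torque at the indexing shaft = 294.31 × 0.57143 × 0.95 = 159.77 N·m.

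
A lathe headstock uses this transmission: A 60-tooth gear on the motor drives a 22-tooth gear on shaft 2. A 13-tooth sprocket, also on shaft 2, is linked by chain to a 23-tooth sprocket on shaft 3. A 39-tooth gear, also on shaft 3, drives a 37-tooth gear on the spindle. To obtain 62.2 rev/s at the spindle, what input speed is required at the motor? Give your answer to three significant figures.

38.3 rev/s

Overall ratio R = 0.36667 × 1.7692 × 0.94872 = 0.61545.
Required input speed = output speed × R = 62.2 × 0.61545 = 38.281 rev/s.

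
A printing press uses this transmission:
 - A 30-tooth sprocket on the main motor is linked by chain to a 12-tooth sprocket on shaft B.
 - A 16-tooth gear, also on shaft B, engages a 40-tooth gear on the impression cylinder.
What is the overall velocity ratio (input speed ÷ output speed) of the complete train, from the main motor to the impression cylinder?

1

Each stage contributes driven/driver: chain 12/30 = 0.4, gear mesh 40/16 = 2.5.
Overall: 0.4 × 2.5 = 1.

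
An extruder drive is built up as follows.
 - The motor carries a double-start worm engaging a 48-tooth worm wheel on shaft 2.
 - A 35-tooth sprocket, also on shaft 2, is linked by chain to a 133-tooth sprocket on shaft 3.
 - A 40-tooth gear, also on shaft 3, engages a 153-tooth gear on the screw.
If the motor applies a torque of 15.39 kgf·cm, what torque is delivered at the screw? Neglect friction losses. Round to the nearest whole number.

Worm: ratio = 48/2 = 24; torque at shaft 2 = 15.39 × 24 = 369.36 kgf·cm.
Chain: ratio = 133/35 = 3.8; torque at shaft 3 = 369.36 × 3.8 = 1403.6 kgf·cm.
Gear mesh: ratio = 153/40 = 3.825; torque at the screw = 1403.6 × 3.825 = 5368.6 kgf·cm.

5369 kgf·cm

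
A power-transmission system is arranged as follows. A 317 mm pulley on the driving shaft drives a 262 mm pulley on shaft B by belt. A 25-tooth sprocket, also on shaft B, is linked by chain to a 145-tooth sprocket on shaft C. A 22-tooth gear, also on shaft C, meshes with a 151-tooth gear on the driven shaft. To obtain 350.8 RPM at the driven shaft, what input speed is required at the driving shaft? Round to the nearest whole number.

Overall ratio R = 0.8265 × 5.8 × 6.8636 = 32.902.
Required input speed = output speed × R = 350.8 × 32.902 = 11542 RPM.

11542 RPM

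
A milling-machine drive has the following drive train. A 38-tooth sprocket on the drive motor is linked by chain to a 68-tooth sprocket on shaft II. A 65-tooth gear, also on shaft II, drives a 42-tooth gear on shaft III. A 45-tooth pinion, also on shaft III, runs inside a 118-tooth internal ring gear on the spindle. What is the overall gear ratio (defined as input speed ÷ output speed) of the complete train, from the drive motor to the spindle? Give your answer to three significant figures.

3.03

Each stage contributes driven/driver: chain 68/38 = 1.7895, gear mesh 42/65 = 0.64615, internal gear 118/45 = 2.6222.
Overall: 1.7895 × 0.64615 × 2.6222 = 3.032.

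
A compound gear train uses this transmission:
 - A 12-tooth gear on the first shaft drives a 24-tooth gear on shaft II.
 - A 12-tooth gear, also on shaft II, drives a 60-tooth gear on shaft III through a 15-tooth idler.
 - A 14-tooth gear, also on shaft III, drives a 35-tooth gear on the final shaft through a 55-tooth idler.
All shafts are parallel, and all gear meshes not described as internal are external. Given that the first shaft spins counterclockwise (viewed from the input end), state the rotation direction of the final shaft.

the first shaft → shaft II: external mesh, 1 reversal → CW.
shaft II → shaft III: driver → idler → driven is 2 external meshes, 2 reversals → CW.
shaft III → the final shaft: driver → idler → driven is 2 external meshes, 2 reversals → CW.
5 reversals in total — an odd number — so the final shaft turns opposite to the first shaft.

clockwise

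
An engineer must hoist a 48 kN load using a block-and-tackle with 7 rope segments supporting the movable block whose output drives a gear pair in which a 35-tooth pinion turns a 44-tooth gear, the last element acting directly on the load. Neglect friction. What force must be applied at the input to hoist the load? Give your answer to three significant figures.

5.45 kN

Block-and-tackle MA = number of supporting rope parts = 7.
Gear pair MA = 44/35 = 1.2571.
Combined ideal MA = 7 × 1.2571 = 8.8.
Effort = load / MA = 48 / 8.8 = 5.4545 kN.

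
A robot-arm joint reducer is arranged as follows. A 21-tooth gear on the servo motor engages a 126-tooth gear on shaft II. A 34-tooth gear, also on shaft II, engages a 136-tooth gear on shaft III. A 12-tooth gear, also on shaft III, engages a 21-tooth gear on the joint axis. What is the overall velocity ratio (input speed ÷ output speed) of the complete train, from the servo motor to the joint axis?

Each stage contributes driven/driver: gear mesh 126/21 = 6, gear mesh 136/34 = 4, gear mesh 21/12 = 1.75.
Overall: 6 × 4 × 1.75 = 42.

42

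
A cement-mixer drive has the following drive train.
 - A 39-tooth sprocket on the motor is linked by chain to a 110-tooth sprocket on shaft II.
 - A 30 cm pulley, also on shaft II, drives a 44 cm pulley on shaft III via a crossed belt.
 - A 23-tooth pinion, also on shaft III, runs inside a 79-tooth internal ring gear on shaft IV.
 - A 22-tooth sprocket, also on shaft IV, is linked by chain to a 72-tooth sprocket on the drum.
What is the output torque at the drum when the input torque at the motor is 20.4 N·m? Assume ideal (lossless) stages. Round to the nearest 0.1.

Chain: ratio = 110/39 = 2.8205; torque at shaft II = 20.4 × 2.8205 = 57.538 N·m.
Belt: ratio = 44/30 = 1.4667; torque at shaft III = 57.538 × 1.4667 = 84.39 N·m.
Internal gear: ratio = 79/23 = 3.4348; torque at shaft IV = 84.39 × 3.4348 = 289.86 N·m.
Chain: ratio = 72/22 = 3.2727; torque at the drum = 289.86 × 3.2727 = 948.63 N·m.

948.6 N·m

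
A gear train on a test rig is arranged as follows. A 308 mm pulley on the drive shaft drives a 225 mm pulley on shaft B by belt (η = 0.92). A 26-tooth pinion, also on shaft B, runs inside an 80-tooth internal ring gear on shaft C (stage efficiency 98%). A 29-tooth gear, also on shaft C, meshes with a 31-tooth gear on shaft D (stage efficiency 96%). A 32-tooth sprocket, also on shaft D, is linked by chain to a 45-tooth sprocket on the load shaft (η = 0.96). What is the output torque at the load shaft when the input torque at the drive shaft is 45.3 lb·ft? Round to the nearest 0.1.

Belt: ratio = 225/308 = 0.73052; torque at shaft B = 45.3 × 0.73052 × 0.92 = 30.445 lb·ft.
Internal gear: ratio = 80/26 = 3.0769; torque at shaft C = 30.445 × 3.0769 × 0.98 = 91.804 lb·ft.
Gear mesh: ratio = 31/29 = 1.069; torque at shaft D = 91.804 × 1.069 × 0.96 = 94.21 lb·ft.
Chain: ratio = 45/32 = 1.4062; torque at the load shaft = 94.21 × 1.4062 × 0.96 = 127.18 lb·ft.

127.2 lb·ft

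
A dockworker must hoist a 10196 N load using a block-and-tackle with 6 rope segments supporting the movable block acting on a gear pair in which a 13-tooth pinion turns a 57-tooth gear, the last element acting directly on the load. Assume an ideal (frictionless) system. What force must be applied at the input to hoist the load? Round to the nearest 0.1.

387.6 N

Block-and-tackle MA = number of supporting rope parts = 6.
Gear pair MA = 57/13 = 4.3846.
Combined ideal MA = 6 × 4.3846 = 26.308.
Effort = load / MA = 10196 / 26.308 = 387.57 N.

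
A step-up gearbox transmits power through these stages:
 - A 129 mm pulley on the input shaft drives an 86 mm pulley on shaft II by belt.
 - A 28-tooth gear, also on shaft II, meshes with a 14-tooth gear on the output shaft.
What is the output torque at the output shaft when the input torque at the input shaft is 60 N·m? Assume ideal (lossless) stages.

belt 86/129 = 0.66667 → τ = 60·0.66667 = 40 N·m
gear mesh 14/28 = 0.5 → τ = 40·0.5 = 20 N·m

20 N·m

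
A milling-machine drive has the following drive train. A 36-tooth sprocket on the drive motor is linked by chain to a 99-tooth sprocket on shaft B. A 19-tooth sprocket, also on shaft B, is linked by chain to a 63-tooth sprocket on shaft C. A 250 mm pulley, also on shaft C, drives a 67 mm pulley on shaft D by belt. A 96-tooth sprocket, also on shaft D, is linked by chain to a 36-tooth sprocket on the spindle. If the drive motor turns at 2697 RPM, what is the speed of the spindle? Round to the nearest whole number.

chain 99/36 = 2.75 → 2697/2.75 = 980.73 RPM
chain 63/19 = 3.3158 → 980.73/3.3158 = 295.77 RPM
belt 67/250 = 0.268 → 295.77/0.268 = 1103.6 RPM
chain 36/96 = 0.375 → 1103.6/0.375 = 2943 RPM

2943 RPM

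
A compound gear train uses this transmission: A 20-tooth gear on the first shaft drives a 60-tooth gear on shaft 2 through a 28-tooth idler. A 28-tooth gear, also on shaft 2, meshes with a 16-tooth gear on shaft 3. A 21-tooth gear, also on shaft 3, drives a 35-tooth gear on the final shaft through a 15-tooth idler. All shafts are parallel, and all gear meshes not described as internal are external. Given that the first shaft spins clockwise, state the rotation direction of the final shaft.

counterclockwise

the first shaft → shaft 2: driver → idler → driven is 2 external meshes, 2 reversals → CW.
shaft 2 → shaft 3: external mesh, 1 reversal → CCW.
shaft 3 → the final shaft: driver → idler → driven is 2 external meshes, 2 reversals → CCW.
5 reversals in total — an odd number — so the final shaft turns opposite to the first shaft.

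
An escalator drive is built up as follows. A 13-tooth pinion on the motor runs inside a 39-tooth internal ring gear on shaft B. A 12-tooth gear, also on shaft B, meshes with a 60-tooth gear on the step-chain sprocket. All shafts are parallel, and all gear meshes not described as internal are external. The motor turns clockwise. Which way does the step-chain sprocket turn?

the motor → shaft B: internal mesh, same direction → CW.
shaft B → the step-chain sprocket: external mesh, 1 reversal → CCW.
1 reversal in total — an odd number — so the step-chain sprocket turns opposite to the motor.

anticlockwise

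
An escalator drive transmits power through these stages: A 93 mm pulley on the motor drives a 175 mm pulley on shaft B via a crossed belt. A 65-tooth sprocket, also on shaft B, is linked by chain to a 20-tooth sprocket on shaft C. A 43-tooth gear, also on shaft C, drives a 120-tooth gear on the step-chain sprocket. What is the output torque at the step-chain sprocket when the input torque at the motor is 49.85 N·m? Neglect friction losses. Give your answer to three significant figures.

belt 175/93 = 1.8817 → τ = 49.85·1.8817 = 93.804 N·m
chain 20/65 = 0.30769 → τ = 93.804·0.30769 = 28.863 N·m
gear mesh 120/43 = 2.7907 → τ = 28.863·2.7907 = 80.547 N·m

80.5 N·m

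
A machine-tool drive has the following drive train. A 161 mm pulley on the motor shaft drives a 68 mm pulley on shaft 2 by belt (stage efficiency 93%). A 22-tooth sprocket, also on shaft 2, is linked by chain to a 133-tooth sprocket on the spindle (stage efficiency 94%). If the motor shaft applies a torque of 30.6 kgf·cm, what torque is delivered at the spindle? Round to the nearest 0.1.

belt 68/161 = 0.42236 → τ = 30.6·0.42236·0.93 = 12.02 kgf·cm
chain 133/22 = 6.0455 → τ = 12.02·6.0455·0.94 = 68.304 kgf·cm

68.3 kgf·cm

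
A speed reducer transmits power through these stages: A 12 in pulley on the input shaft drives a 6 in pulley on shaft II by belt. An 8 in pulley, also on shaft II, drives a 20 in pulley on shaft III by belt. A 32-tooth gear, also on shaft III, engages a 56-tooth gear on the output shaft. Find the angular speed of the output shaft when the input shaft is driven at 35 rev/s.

Belt: ratio = 6/12 = 0.5, so shaft II turns at 35 / 0.5 = 70 rev/s.
Belt: ratio = 20/8 = 2.5, so shaft III turns at 70 / 2.5 = 28 rev/s.
Gear mesh: ratio = 56/32 = 1.75, so the output shaft turns at 28 / 1.75 = 16 rev/s.

16 rev/s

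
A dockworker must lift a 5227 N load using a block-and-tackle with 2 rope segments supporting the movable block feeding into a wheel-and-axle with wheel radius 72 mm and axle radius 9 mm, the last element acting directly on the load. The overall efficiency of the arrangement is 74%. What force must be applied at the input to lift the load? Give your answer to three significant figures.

441 N

Block-and-tackle MA = number of supporting rope parts = 2.
Wheel-and-axle MA = R/r = 72/9 = 8.
Combined ideal MA = 2 × 8 = 16.
Actual MA = 16 × 0.74 = 11.84.
Effort = load / actual MA = 5227 / 11.84 = 441.47 N.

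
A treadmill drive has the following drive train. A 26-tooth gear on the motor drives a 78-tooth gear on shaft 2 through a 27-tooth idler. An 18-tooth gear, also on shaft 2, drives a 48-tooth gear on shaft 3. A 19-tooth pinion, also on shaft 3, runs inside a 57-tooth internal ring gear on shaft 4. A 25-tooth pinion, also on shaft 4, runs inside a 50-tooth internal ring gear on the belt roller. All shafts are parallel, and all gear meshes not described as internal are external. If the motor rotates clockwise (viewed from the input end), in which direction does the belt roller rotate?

anticlockwise

the motor → shaft 2: driver → idler → driven is 2 external meshes, 2 reversals → CW.
shaft 2 → shaft 3: external mesh, 1 reversal → CCW.
shaft 3 → shaft 4: internal mesh, same direction → CCW.
shaft 4 → the belt roller: internal mesh, same direction → CCW.
3 reversals in total — an odd number — so the belt roller turns opposite to the motor.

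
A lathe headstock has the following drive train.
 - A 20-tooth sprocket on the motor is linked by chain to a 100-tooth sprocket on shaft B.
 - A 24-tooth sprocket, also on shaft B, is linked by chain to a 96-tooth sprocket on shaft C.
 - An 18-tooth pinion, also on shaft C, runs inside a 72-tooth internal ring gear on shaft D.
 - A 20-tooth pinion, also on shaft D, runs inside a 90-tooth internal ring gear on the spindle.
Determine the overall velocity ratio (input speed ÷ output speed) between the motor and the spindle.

Each stage contributes driven/driver: chain 100/20 = 5, chain 96/24 = 4, internal gear 72/18 = 4, internal gear 90/20 = 4.5.
Overall: 5 × 4 × 4 × 4.5 = 360.

360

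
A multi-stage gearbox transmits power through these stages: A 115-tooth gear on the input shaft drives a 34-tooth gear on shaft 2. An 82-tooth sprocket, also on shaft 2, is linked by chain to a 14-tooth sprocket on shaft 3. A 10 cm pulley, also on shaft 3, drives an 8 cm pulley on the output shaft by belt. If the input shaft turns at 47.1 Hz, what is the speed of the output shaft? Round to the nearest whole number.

1166 Hz

Gear mesh: ratio = 34/115 = 0.29565, so shaft 2 turns at 47.1 / 0.29565 = 159.31 Hz.
Chain: ratio = 14/82 = 0.17073, so shaft 3 turns at 159.31 / 0.17073 = 933.09 Hz.
Belt: ratio = 8/10 = 0.8, so the output shaft turns at 933.09 / 0.8 = 1166.4 Hz.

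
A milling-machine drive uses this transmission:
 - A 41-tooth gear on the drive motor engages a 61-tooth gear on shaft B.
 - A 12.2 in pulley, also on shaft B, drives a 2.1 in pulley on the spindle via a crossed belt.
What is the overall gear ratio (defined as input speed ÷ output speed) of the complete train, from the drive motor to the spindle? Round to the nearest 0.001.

0.256

Each stage contributes driven/driver: gear mesh 61/41 = 1.4878, belt 2.1/12.2 = 0.17213.
Overall: 1.4878 × 0.17213 = 0.2561.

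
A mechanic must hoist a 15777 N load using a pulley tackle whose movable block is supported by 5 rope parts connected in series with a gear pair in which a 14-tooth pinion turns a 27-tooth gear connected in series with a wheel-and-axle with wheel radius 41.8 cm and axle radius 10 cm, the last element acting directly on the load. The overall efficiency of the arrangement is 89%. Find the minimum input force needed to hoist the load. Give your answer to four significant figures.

Block-and-tackle MA = number of supporting rope parts = 5.
Gear pair MA = 27/14 = 1.9286.
Wheel-and-axle MA = R/r = 41.8/10 = 4.18.
Combined ideal MA = 5 × 1.9286 × 4.18 = 40.307.
Actual MA = 40.307 × 0.89 = 35.873.
Effort = load / actual MA = 15777 / 35.873 = 439.8 N.

439.8 N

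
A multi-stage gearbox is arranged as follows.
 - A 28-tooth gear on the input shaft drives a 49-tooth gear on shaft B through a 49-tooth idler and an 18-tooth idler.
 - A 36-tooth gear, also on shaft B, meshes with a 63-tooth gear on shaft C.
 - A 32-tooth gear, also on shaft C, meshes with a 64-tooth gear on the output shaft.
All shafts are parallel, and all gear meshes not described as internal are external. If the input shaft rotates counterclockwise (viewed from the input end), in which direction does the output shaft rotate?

clockwise

the input shaft → shaft B: driver → idler → idler → driven is 3 external meshes, 3 reversals → CW.
shaft B → shaft C: external mesh, 1 reversal → CCW.
shaft C → the output shaft: external mesh, 1 reversal → CW.
5 reversals in total — an odd number — so the output shaft turns opposite to the input shaft.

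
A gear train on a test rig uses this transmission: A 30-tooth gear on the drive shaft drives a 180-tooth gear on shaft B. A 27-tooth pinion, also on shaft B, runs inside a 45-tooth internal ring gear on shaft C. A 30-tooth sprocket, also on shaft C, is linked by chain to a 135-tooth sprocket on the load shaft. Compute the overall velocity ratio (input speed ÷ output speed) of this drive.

45

Each stage contributes driven/driver: gear mesh 180/30 = 6, internal gear 45/27 = 1.6667, chain 135/30 = 4.5.
Overall: 6 × 1.6667 × 4.5 = 45.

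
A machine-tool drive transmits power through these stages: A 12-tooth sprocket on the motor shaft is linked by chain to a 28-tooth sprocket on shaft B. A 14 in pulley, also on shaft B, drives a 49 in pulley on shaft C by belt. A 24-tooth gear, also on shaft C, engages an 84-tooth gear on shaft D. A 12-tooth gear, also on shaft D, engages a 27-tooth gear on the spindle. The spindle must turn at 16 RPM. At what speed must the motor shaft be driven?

1029 RPM

Overall ratio R = 2.3333 × 3.5 × 3.5 × 2.25 = 64.312.
Required input speed = output speed × R = 16 × 64.312 = 1029 RPM.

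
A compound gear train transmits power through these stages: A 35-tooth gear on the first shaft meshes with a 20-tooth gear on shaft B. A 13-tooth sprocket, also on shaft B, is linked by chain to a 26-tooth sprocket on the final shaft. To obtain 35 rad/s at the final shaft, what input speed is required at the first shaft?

40 rad/s

Overall ratio R = 0.57143 × 2 = 1.1429.
Required input speed = output speed × R = 35 × 1.1429 = 40 rad/s.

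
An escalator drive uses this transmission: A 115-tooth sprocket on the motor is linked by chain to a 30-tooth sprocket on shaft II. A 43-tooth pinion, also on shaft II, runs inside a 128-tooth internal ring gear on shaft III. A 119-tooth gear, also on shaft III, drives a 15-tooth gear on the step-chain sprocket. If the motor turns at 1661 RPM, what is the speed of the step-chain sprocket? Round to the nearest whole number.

Chain: ratio = 30/115 = 0.26087, so shaft II turns at 1661 / 0.26087 = 6367.2 RPM.
Internal gear: ratio = 128/43 = 2.9767, so shaft III turns at 6367.2 / 2.9767 = 2139 RPM.
Gear mesh: ratio = 15/119 = 0.12605, so the step-chain sprocket turns at 2139 / 0.12605 = 16969 RPM.

16969 RPM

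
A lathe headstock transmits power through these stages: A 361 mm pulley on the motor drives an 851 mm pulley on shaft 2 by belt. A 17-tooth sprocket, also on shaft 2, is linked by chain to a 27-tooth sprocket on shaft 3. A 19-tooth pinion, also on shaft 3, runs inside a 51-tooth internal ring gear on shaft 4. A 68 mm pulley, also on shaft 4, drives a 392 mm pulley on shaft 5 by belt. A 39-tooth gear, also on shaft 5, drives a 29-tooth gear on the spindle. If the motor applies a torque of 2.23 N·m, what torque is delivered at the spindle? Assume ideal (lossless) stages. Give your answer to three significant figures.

Belt: ratio = 851/361 = 2.3573; torque at shaft 2 = 2.23 × 2.3573 = 5.2569 N·m.
Chain: ratio = 27/17 = 1.5882; torque at shaft 3 = 5.2569 × 1.5882 = 8.3491 N·m.
Internal gear: ratio = 51/19 = 2.6842; torque at shaft 4 = 8.3491 × 2.6842 = 22.411 N·m.
Belt: ratio = 392/68 = 5.7647; torque at shaft 5 = 22.411 × 5.7647 = 129.19 N·m.
Gear mesh: ratio = 29/39 = 0.74359; torque at the spindle = 129.19 × 0.74359 = 96.066 N·m.

96.1 N·m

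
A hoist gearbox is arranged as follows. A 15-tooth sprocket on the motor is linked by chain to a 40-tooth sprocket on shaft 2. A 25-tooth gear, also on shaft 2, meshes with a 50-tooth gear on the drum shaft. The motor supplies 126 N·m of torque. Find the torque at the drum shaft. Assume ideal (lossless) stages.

672 N·m

chain 40/15 = 2.6667 → τ = 126·2.6667 = 336 N·m
gear mesh 50/25 = 2 → τ = 336·2 = 672 N·m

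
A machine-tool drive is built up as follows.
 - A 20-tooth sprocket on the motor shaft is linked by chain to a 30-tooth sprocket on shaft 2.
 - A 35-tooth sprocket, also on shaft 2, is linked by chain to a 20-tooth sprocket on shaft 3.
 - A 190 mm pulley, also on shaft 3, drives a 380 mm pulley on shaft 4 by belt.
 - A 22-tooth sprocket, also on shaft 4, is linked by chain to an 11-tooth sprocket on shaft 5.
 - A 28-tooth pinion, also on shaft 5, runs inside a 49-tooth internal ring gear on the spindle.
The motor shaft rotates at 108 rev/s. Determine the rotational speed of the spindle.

72 rev/s

the motor shaft → shaft 2 (chain, 30/20): 108 ÷ 1.5 = 72 rev/s
shaft 2 → shaft 3 (chain, 20/35): 72 ÷ 0.57143 = 126 rev/s
shaft 3 → shaft 4 (belt, 380/190): 126 ÷ 2 = 63 rev/s
shaft 4 → shaft 5 (chain, 11/22): 63 ÷ 0.5 = 126 rev/s
shaft 5 → the spindle (internal gear, 49/28): 126 ÷ 1.75 = 72 rev/s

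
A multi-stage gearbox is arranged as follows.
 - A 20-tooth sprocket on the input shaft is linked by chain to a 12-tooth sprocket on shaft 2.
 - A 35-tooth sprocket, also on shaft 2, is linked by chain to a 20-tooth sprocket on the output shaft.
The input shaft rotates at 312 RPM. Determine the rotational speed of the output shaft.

chain 12/20 = 0.6 → 312/0.6 = 520 RPM
chain 20/35 = 0.57143 → 520/0.57143 = 910 RPM

910 RPM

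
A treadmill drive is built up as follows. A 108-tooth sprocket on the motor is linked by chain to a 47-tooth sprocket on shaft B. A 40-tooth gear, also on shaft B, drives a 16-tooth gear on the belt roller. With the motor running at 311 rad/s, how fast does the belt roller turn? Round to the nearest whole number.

chain 47/108 = 0.43519 → 311/0.43519 = 714.64 rad/s
gear mesh 16/40 = 0.4 → 714.64/0.4 = 1786.6 rad/s

1787 rad/s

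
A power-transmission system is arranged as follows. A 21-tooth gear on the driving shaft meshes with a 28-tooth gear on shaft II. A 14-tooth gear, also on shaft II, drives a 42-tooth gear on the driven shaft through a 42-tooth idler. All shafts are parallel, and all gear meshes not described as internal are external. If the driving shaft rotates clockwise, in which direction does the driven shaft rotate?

the driving shaft → shaft II: external mesh, 1 reversal → CCW.
shaft II → the driven shaft: driver → idler → driven is 2 external meshes, 2 reversals → CCW.
3 reversals in total — an odd number — so the driven shaft turns opposite to the driving shaft.

anticlockwise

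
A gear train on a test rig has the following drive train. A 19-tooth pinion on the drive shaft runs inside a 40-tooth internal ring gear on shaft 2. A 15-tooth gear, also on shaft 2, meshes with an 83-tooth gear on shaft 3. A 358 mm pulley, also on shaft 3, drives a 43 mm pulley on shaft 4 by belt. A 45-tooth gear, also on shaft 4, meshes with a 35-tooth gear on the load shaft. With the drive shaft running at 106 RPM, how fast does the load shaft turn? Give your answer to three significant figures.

internal gear 40/19 = 2.1053 → 106/2.1053 = 50.35 RPM
gear mesh 83/15 = 5.5333 → 50.35/5.5333 = 9.0994 RPM
belt 43/358 = 0.12011 → 9.0994/0.12011 = 75.758 RPM
gear mesh 35/45 = 0.77778 → 75.758/0.77778 = 97.403 RPM

97.4 RPM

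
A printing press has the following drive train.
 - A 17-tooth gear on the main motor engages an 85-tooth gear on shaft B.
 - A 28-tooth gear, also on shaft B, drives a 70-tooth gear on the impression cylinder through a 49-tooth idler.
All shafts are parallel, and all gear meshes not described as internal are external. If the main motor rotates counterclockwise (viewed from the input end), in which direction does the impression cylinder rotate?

the main motor → shaft B: external mesh, 1 reversal → CW.
shaft B → the impression cylinder: driver → idler → driven is 2 external meshes, 2 reversals → CW.
3 reversals in total — an odd number — so the impression cylinder turns opposite to the main motor.

clockwise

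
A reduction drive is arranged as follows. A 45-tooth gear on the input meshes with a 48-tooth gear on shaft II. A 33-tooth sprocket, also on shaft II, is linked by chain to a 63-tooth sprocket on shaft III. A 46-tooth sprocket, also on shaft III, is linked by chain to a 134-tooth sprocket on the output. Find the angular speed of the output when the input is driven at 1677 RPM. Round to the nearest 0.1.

the input → shaft II (gear mesh, 48/45): 1677 ÷ 1.0667 = 1572.2 RPM
shaft II → shaft III (chain, 63/33): 1572.2 ÷ 1.9091 = 823.53 RPM
shaft III → the output (chain, 134/46): 823.53 ÷ 2.913 = 282.7 RPM

282.7 RPM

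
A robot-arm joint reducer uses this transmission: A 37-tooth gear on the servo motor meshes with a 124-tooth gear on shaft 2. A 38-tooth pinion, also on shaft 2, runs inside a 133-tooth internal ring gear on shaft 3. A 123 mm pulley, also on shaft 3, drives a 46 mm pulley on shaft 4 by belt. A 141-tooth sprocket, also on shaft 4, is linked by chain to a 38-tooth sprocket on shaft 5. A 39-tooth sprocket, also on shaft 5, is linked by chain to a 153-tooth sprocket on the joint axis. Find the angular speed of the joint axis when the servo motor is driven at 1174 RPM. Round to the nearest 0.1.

Gear mesh: ratio = 124/37 = 3.3514, so shaft 2 turns at 1174 / 3.3514 = 350.31 RPM.
Internal gear: ratio = 133/38 = 3.5, so shaft 3 turns at 350.31 / 3.5 = 100.09 RPM.
Belt: ratio = 46/123 = 0.37398, so shaft 4 turns at 100.09 / 0.37398 = 267.63 RPM.
Chain: ratio = 38/141 = 0.2695, so shaft 5 turns at 267.63 / 0.2695 = 993.03 RPM.
Chain: ratio = 153/39 = 3.9231, so the joint axis turns at 993.03 / 3.9231 = 253.13 RPM.

253.1 RPM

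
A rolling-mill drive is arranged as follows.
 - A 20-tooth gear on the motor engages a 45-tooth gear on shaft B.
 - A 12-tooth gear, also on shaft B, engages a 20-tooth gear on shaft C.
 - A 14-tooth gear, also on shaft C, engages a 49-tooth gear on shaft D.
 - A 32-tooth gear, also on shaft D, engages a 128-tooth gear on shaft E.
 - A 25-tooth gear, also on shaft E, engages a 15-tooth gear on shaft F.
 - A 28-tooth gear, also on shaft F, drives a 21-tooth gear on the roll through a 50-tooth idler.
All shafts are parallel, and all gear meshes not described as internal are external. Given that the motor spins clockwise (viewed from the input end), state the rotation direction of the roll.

counterclockwise

the motor → shaft B: external mesh, 1 reversal → CCW.
shaft B → shaft C: external mesh, 1 reversal → CW.
shaft C → shaft D: external mesh, 1 reversal → CCW.
shaft D → shaft E: external mesh, 1 reversal → CW.
shaft E → shaft F: external mesh, 1 reversal → CCW.
shaft F → the roll: driver → idler → driven is 2 external meshes, 2 reversals → CCW.
7 reversals in total — an odd number — so the roll turns opposite to the motor.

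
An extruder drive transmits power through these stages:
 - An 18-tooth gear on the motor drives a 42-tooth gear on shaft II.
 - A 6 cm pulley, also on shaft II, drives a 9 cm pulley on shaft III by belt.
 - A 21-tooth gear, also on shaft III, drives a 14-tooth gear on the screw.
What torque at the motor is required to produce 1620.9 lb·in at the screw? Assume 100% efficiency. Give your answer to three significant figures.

695 lb·in

Overall ratio R = 2.3333 × 1.5 × 0.66667 = 2.3333.
Input torque = output torque / R = 1620.9 / 2.3333 = 694.67 lb·in.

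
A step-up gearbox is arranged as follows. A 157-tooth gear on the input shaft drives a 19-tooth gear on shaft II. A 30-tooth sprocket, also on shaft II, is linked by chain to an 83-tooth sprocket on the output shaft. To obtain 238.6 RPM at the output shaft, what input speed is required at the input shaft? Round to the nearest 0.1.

79.9 RPM

Overall ratio R = 0.12102 × 2.7667 = 0.33482.
Required input speed = output speed × R = 238.6 × 0.33482 = 79.888 RPM.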